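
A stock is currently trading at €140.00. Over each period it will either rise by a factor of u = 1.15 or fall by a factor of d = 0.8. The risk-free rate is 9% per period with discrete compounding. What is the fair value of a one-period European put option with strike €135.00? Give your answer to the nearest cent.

€3.62

Risk-neutral probability p = (1 + 0.09 − 0.8)/(1.15 − 0.8) = 0.2900/0.3500 = 0.8286
Terminal stock prices: S_u = 161, S_d = 112
Terminal payoffs (K − S): max(-26, 0) = 0, max(23, 0) = 23
Node 0 (S = 140): V_0 = 1/1.09·[0.8286·0.0000 + 0.1714·23.0000] = 3.6173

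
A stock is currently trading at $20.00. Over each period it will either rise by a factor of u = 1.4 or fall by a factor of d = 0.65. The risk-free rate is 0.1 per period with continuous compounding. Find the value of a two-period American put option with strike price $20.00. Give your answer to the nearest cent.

$2.84

Risk-neutral probability p = (e^0.1 − 0.65)/(1.4 − 0.65) = 0.4552/0.7500 = 0.6069
Terminal stock prices: S_uu = 39.2, S_ud = 18.2, S_dd = 8.45
Terminal payoffs (K − S): max(-19.2, 0) = 0, max(1.8, 0) = 1.8, max(11.55, 0) = 11.55
Node u (S = 28): continuation = e^(−0.1)·[0.6069·0.0000 + 0.3931·1.8000] = 0.6403; exercise value = 0.0000 ≤ continuation, so V_u = 0.6403
Node d (S = 13): continuation = e^(−0.1)·[0.6069·1.8000 + 0.3931·11.5500] = 5.0967; exercise value = 7.0000 > continuation, so V_d = 7.0000 (exercise)
Node 0 (S = 20): continuation = e^(−0.1)·[0.6069·0.6403 + 0.3931·7.0000] = 2.8415; exercise value = 0.0000 ≤ continuation, so V_0 = 2.8415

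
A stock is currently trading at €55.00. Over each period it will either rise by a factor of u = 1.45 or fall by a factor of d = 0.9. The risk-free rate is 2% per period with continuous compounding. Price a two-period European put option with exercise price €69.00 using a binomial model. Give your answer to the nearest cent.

€14.35

Risk-neutral probability p = (e^0.02 − 0.9)/(1.45 − 0.9) = 0.1202/0.5500 = 0.2185
Terminal stock prices: S_uu = 115.6, S_ud = 71.78, S_dd = 44.55
Terminal payoffs (K − S): max(-46.64, 0) = 0, max(-2.775, 0) = 0, max(24.45, 0) = 24.45
Node u (S = 79.75): V_u = e^(−0.02)·[0.2185·0.0000 + 0.7815·0.0000] = 0.0000
Node d (S = 49.5): V_d = e^(−0.02)·[0.2185·0.0000 + 0.7815·24.4500] = 18.7282
Node 0 (S = 55): V_0 = e^(−0.02)·[0.2185·0.0000 + 0.7815·18.7282] = 14.3454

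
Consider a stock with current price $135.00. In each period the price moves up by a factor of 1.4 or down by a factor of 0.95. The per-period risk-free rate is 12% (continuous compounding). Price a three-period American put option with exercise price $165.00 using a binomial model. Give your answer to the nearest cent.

Risk-neutral probability p = (e^0.12 − 0.95)/(1.4 − 0.95) = 0.1775/0.4500 = 0.3944
Terminal stock prices: S_uuu = 370.4, S_uud = 251.4, S_udd = 170.6, S_ddd = 115.7
Terminal payoffs (K − S): max(-205.4, 0) = 0, max(-86.37, 0) = 0, max(-5.572, 0) = 0, max(49.25, 0) = 49.25
Node uu (S = 264.6): continuation = e^(−0.12)·[0.3944·0.0000 + 0.6056·0.0000] = 0.0000; exercise value = 0.0000 ≤ continuation, so V_uu = 0.0000
Node ud (S = 179.5): continuation = e^(−0.12)·[0.3944·0.0000 + 0.6056·0.0000] = 0.0000; exercise value = 0.0000 ≤ continuation, so V_ud = 0.0000
Node dd (S = 121.8): continuation = e^(−0.12)·[0.3944·0.0000 + 0.6056·49.2544] = 26.4538; exercise value = 43.1625 > continuation, so V_dd = 43.1625 (exercise)
Node u (S = 189): continuation = e^(−0.12)·[0.3944·0.0000 + 0.6056·0.0000] = 0.0000; exercise value = 0.0000 ≤ continuation, so V_u = 0.0000
Node d (S = 128.2): continuation = e^(−0.12)·[0.3944·0.0000 + 0.6056·43.1625] = 23.1820; exercise value = 36.7500 > continuation, so V_d = 36.7500 (exercise)
Node 0 (S = 135): continuation = e^(−0.12)·[0.3944·0.0000 + 0.6056·36.7500] = 19.7379; exercise value = 30.0000 > continuation, so V_0 = 30.0000 (exercise)

$30.00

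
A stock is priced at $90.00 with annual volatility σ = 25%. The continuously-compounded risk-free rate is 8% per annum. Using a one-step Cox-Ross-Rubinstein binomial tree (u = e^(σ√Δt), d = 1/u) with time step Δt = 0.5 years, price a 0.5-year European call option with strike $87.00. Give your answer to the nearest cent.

$11.19

CRR parameters: u = e^(σ√Δt) = e^(0.25·√0.5) = 1.1934, d = 1/u = 0.8380
Per-period rate: rΔt = 0.08·0.5 = 0.04, so R = e^0.04 = 1.0408
Risk-neutral probability p = (e^0.04 − 0.8380)/(1.1934 − 0.8380) = 0.2028/0.3554 = 0.5708
Terminal stock prices: S_u = 107.4, S_d = 75.42
Terminal payoffs (S − K): max(20.4, 0) = 20.4, max(-11.58, 0) = 0
Node 0 (S = 90): V_0 = e^(−0.04)·[0.5708·20.4028 + 0.4292·0.0000] = 11.1883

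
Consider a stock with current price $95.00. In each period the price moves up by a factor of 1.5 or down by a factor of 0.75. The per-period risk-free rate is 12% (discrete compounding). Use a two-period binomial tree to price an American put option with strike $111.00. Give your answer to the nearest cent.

$18.80

Risk-neutral probability p = (1 + 0.12 − 0.75)/(1.5 − 0.75) = 0.3700/0.7500 = 0.4933
Terminal stock prices: S_uu = 213.8, S_ud = 106.9, S_dd = 53.44
Terminal payoffs (K − S): max(-102.8, 0) = 0, max(4.125, 0) = 4.125, max(57.56, 0) = 57.56
Node u (S = 142.5): continuation = 1/1.12·[0.4933·0.0000 + 0.5067·4.1250] = 1.8661; exercise value = 0.0000 ≤ continuation, so V_u = 1.8661
Node d (S = 71.25): continuation = 1/1.12·[0.4933·4.1250 + 0.5067·57.5625] = 27.8571; exercise value = 39.7500 > continuation, so V_d = 39.7500 (exercise)
Node 0 (S = 95): continuation = 1/1.12·[0.4933·1.8661 + 0.5067·39.7500] = 18.8041; exercise value = 16.0000 ≤ continuation, so V_0 = 18.8041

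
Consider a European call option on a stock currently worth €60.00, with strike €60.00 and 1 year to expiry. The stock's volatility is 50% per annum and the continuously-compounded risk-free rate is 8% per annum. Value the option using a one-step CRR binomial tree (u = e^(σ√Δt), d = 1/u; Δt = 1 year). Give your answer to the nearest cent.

CRR parameters: u = e^(σ√Δt) = e^(0.5·√1) = 1.6487, d = 1/u = 0.6065
Per-period rate: rΔt = 0.08·1 = 0.08, so R = e^0.08 = 1.0833
Risk-neutral probability p = (e^0.08 − 0.6065)/(1.6487 − 0.6065) = 0.4768/1.0422 = 0.4575
Terminal stock prices: S_u = 98.92, S_d = 36.39
Terminal payoffs (S − K): max(38.92, 0) = 38.92, max(-23.61, 0) = 0
Node 0 (S = 60): V_0 = e^(−0.08)·[0.4575·38.9233 + 0.5425·0.0000] = 16.4367

€16.44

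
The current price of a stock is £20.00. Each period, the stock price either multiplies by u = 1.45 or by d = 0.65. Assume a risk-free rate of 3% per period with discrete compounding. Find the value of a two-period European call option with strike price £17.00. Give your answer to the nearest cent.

Risk-neutral probability p = (1 + 0.03 − 0.65)/(1.45 − 0.65) = 0.3800/0.8000 = 0.4750
Terminal stock prices: S_uu = 42.05, S_ud = 18.85, S_dd = 8.45
Terminal payoffs (S − K): max(25.05, 0) = 25.05, max(1.85, 0) = 1.85, max(-8.55, 0) = 0
Node u (S = 29): V_u = 1/1.03·[0.4750·25.0500 + 0.5250·1.8500] = 12.4951
Node d (S = 13): V_d = 1/1.03·[0.4750·1.8500 + 0.5250·0.0000] = 0.8532
Node 0 (S = 20): V_0 = 1/1.03·[0.4750·12.4951 + 0.5250·0.8532] = 6.1972

£6.20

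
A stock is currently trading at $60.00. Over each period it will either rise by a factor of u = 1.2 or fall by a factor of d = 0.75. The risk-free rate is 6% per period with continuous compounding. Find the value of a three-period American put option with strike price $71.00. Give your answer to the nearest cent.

Risk-neutral probability p = (e^0.06 − 0.75)/(1.2 − 0.75) = 0.3118/0.4500 = 0.6930
Terminal stock prices: S_uuu = 103.7, S_uud = 64.8, S_udd = 40.5, S_ddd = 25.31
Terminal payoffs (K − S): max(-32.68, 0) = 0, max(6.2, 0) = 6.2, max(30.5, 0) = 30.5, max(45.69, 0) = 45.69
Node uu (S = 86.4): continuation = e^(−0.06)·[0.6930·0.0000 + 0.3070·6.2000] = 1.7927; exercise value = 0.0000 ≤ continuation, so V_uu = 1.7927
Node ud (S = 54): continuation = e^(−0.06)·[0.6930·6.2000 + 0.3070·30.5000] = 12.8653; exercise value = 17.0000 > continuation, so V_ud = 17.0000 (exercise)
Node dd (S = 33.75): continuation = e^(−0.06)·[0.6930·30.5000 + 0.3070·45.6875] = 33.1153; exercise value = 37.2500 > continuation, so V_dd = 37.2500 (exercise)
Node u (S = 72): continuation = e^(−0.06)·[0.6930·1.7927 + 0.3070·17.0000] = 6.0855; exercise value = 0.0000 ≤ continuation, so V_u = 6.0855
Node d (S = 45): continuation = e^(−0.06)·[0.6930·17.0000 + 0.3070·37.2500] = 21.8653; exercise value = 26.0000 > continuation, so V_d = 26.0000 (exercise)
Node 0 (S = 60): continuation = e^(−0.06)·[0.6930·6.0855 + 0.3070·26.0000] = 11.4894; exercise value = 11.0000 ≤ continuation, so V_0 = 11.4894

$11.49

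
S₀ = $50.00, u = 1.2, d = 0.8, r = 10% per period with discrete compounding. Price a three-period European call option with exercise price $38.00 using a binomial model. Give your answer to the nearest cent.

Risk-neutral probability p = (1 + 0.1 − 0.8)/(1.2 − 0.8) = 0.3000/0.4000 = 0.7500
Terminal stock prices: S_uuu = 86.4, S_uud = 57.6, S_udd = 38.4, S_ddd = 25.6
Terminal payoffs (S − K): max(48.4, 0) = 48.4, max(19.6, 0) = 19.6, max(0.4, 0) = 0.4, max(-12.4, 0) = 0
Node uu (S = 72): V_uu = 1/1.1·[0.7500·48.4000 + 0.2500·19.6000] = 37.4545
Node ud (S = 48): V_ud = 1/1.1·[0.7500·19.6000 + 0.2500·0.4000] = 13.4545
Node dd (S = 32): V_dd = 1/1.1·[0.7500·0.4000 + 0.2500·0.0000] = 0.2727
Node u (S = 60): V_u = 1/1.1·[0.7500·37.4545 + 0.2500·13.4545] = 28.5950
Node d (S = 40): V_d = 1/1.1·[0.7500·13.4545 + 0.2500·0.2727] = 9.2355
Node 0 (S = 50): V_0 = 1/1.1·[0.7500·28.5950 + 0.2500·9.2355] = 21.5956

$21.60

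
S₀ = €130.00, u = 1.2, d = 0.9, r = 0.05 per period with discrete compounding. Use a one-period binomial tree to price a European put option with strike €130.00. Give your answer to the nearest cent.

€6.19

Risk-neutral probability p = (1 + 0.05 − 0.9)/(1.2 − 0.9) = 0.1500/0.3000 = 0.5000
Terminal stock prices: S_u = 156, S_d = 117
Terminal payoffs (K − S): max(-26, 0) = 0, max(13, 0) = 13
Node 0 (S = 130): V_0 = 1/1.05·[0.5000·0.0000 + 0.5000·13.0000] = 6.1905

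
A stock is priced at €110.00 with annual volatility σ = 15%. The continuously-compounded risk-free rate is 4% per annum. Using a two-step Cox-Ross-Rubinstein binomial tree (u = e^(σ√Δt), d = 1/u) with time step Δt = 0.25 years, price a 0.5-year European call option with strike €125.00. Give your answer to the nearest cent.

€0.83

CRR parameters: u = e^(σ√Δt) = e^(0.15·√0.25) = 1.0779, d = 1/u = 0.9277
Per-period rate: rΔt = 0.04·0.25 = 0.01, so R = e^0.01 = 1.0101
Risk-neutral probability p = (e^0.01 − 0.9277)/(1.0779 − 0.9277) = 0.0823/0.1501 = 0.5482
Terminal stock prices: S_uu = 127.8, S_ud = 110, S_dd = 94.68
Terminal payoffs (S − K): max(2.802, 0) = 2.802, max(-15, 0) = 0, max(-30.32, 0) = 0
Node u (S = 118.6): V_u = e^(−0.01)·[0.5482·2.8018 + 0.4518·0.0000] = 1.5206
Node d (S = 102.1): V_d = e^(−0.01)·[0.5482·0.0000 + 0.4518·0.0000] = 0.0000
Node 0 (S = 110): V_0 = e^(−0.01)·[0.5482·1.5206 + 0.4518·0.0000] = 0.8253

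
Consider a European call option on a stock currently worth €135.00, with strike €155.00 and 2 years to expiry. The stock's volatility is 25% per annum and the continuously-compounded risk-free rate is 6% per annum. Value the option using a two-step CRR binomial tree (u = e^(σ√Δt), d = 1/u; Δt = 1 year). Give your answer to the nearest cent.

€18.81

CRR parameters: u = e^(σ√Δt) = e^(0.25·√1) = 1.2840, d = 1/u = 0.7788
Per-period rate: rΔt = 0.06·1 = 0.06, so R = e^0.06 = 1.0618
Risk-neutral probability p = (e^0.06 − 0.7788)/(1.2840 − 0.7788) = 0.2830/0.5052 = 0.5602
Terminal stock prices: S_uu = 222.6, S_ud = 135, S_dd = 81.88
Terminal payoffs (S − K): max(67.58, 0) = 67.58, max(-20, 0) = 0, max(-73.12, 0) = 0
Node u (S = 173.3): V_u = e^(−0.06)·[0.5602·67.5774 + 0.4398·0.0000] = 35.6534
Node d (S = 105.1): V_d = e^(−0.06)·[0.5602·0.0000 + 0.4398·0.0000] = 0.0000
Node 0 (S = 135): V_0 = e^(−0.06)·[0.5602·35.6534 + 0.4398·0.0000] = 18.8105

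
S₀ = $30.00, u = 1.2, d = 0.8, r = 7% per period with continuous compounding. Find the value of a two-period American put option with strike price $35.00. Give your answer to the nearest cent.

Risk-neutral probability p = (e^0.07 − 0.8)/(1.2 − 0.8) = 0.2725/0.4000 = 0.6813
Terminal stock prices: S_uu = 43.2, S_ud = 28.8, S_dd = 19.2
Terminal payoffs (K − S): max(-8.2, 0) = 0, max(6.2, 0) = 6.2, max(15.8, 0) = 15.8
Node u (S = 36): continuation = e^(−0.07)·[0.6813·0.0000 + 0.3187·6.2000] = 1.8425; exercise value = 0.0000 ≤ continuation, so V_u = 1.8425
Node d (S = 24): continuation = e^(−0.07)·[0.6813·6.2000 + 0.3187·15.8000] = 8.6338; exercise value = 11.0000 > continuation, so V_d = 11.0000 (exercise)
Node 0 (S = 30): continuation = e^(−0.07)·[0.6813·1.8425 + 0.3187·11.0000] = 4.4394; exercise value = 5.0000 > continuation, so V_0 = 5.0000 (exercise)

$5.00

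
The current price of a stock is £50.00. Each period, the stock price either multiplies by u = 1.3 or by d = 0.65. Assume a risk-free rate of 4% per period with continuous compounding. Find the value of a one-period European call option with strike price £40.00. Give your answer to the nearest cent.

Risk-neutral probability p = (e^0.04 − 0.65)/(1.3 − 0.65) = 0.3908/0.6500 = 0.6012
Terminal stock prices: S_u = 65, S_d = 32.5
Terminal payoffs (S − K): max(25, 0) = 25, max(-7.5, 0) = 0
Node 0 (S = 50): V_0 = e^(−0.04)·[0.6012·25.0000 + 0.3988·0.0000] = 14.4418

£14.44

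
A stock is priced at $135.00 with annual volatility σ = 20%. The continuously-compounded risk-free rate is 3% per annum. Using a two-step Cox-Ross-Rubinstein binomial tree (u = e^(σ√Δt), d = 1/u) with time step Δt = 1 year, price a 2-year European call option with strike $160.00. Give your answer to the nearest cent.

CRR parameters: u = e^(σ√Δt) = e^(0.2·√1) = 1.2214, d = 1/u = 0.8187
Per-period rate: rΔt = 0.03·1 = 0.03, so R = e^0.03 = 1.0305
Risk-neutral probability p = (e^0.03 − 0.8187)/(1.2214 − 0.8187) = 0.2117/0.4027 = 0.5258
Terminal stock prices: S_uu = 201.4, S_ud = 135, S_dd = 90.49
Terminal payoffs (S − K): max(41.4, 0) = 41.4, max(-25, 0) = 0, max(-69.51, 0) = 0
Node u (S = 164.9): V_u = e^(−0.03)·[0.5258·41.3963 + 0.4742·0.0000] = 21.1228
Node d (S = 110.5): V_d = e^(−0.03)·[0.5258·0.0000 + 0.4742·0.0000] = 0.0000
Node 0 (S = 135): V_0 = e^(−0.03)·[0.5258·21.1228 + 0.4742·0.0000] = 10.7781

$10.78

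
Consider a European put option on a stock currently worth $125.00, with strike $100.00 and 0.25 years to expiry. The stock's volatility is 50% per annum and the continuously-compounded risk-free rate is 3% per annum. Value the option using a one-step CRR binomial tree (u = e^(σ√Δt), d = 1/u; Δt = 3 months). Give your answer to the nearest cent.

CRR parameters: u = e^(σ√Δt) = e^(0.5·√0.25) = 1.2840, d = 1/u = 0.7788
Per-period rate: rΔt = 0.03·0.25 = 0.0075, so R = e^0.0075 = 1.0075
Risk-neutral probability p = (e^0.0075 − 0.7788)/(1.2840 − 0.7788) = 0.2287/0.5052 = 0.4527
Terminal stock prices: S_u = 160.5, S_d = 97.35
Terminal payoffs (K − S): max(-60.5, 0) = 0, max(2.65, 0) = 2.65
Node 0 (S = 125): V_0 = e^(−0.0075)·[0.4527·0.0000 + 0.5473·2.6499] = 1.4394

$1.44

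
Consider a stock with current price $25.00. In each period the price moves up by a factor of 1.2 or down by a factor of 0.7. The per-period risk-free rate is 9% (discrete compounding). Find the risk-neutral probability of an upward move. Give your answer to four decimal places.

Risk-neutral probability p = (1 + 0.09 − 0.7)/(1.2 − 0.7) = 0.3900/0.5000 = 0.7800

p = 0.7800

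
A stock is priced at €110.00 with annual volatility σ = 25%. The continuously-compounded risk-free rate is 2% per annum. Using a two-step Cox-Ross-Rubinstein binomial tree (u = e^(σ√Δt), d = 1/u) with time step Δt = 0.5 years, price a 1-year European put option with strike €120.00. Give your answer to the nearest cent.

CRR parameters: u = e^(σ√Δt) = e^(0.25·√0.5) = 1.1934, d = 1/u = 0.8380
Per-period rate: rΔt = 0.02·0.5 = 0.01, so R = e^0.01 = 1.0101
Risk-neutral probability p = (e^0.01 − 0.8380)/(1.1934 − 0.8380) = 0.1721/0.3554 = 0.4842
Terminal stock prices: S_uu = 156.7, S_ud = 110, S_dd = 77.24
Terminal payoffs (K − S): max(-36.65, 0) = 0, max(10, 0) = 10, max(42.76, 0) = 42.76
Node u (S = 131.3): V_u = e^(−0.01)·[0.4842·0.0000 + 0.5158·10.0000] = 5.1067
Node d (S = 92.18): V_d = e^(−0.01)·[0.4842·10.0000 + 0.5158·42.7593] = 26.6296
Node 0 (S = 110): V_0 = e^(−0.01)·[0.4842·5.1067 + 0.5158·26.6296] = 16.0470

€16.05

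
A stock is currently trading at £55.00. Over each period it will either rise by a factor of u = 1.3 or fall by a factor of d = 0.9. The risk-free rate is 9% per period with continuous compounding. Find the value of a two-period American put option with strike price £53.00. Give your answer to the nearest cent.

£1.87

Risk-neutral probability p = (e^0.09 − 0.9)/(1.3 − 0.9) = 0.1942/0.4000 = 0.4854
Terminal stock prices: S_uu = 92.95, S_ud = 64.35, S_dd = 44.55
Terminal payoffs (K − S): max(-39.95, 0) = 0, max(-11.35, 0) = 0, max(8.45, 0) = 8.45
Node u (S = 71.5): continuation = e^(−0.09)·[0.4854·0.0000 + 0.5146·0.0000] = 0.0000; exercise value = 0.0000 ≤ continuation, so V_u = 0.0000
Node d (S = 49.5): continuation = e^(−0.09)·[0.4854·0.0000 + 0.5146·8.4500] = 3.9738; exercise value = 3.5000 ≤ continuation, so V_d = 3.9738
Node 0 (S = 55): continuation = e^(−0.09)·[0.4854·0.0000 + 0.5146·3.9738] = 1.8688; exercise value = 0.0000 ≤ continuation, so V_0 = 1.8688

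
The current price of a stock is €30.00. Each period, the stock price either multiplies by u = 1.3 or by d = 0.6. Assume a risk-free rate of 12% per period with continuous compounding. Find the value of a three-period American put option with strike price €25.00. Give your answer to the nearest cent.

Risk-neutral probability p = (e^0.12 − 0.6)/(1.3 − 0.6) = 0.5275/0.7000 = 0.7536
Terminal stock prices: S_uuu = 65.91, S_uud = 30.42, S_udd = 14.04, S_ddd = 6.48
Terminal payoffs (K − S): max(-40.91, 0) = 0, max(-5.42, 0) = 0, max(10.96, 0) = 10.96, max(18.52, 0) = 18.52
Node uu (S = 50.7): continuation = e^(−0.12)·[0.7536·0.0000 + 0.2464·0.0000] = 0.0000; exercise value = 0.0000 ≤ continuation, so V_uu = 0.0000
Node ud (S = 23.4): continuation = e^(−0.12)·[0.7536·0.0000 + 0.2464·10.9600] = 2.3955; exercise value = 1.6000 ≤ continuation, so V_ud = 2.3955
Node dd (S = 10.8): continuation = e^(−0.12)·[0.7536·10.9600 + 0.2464·18.5200] = 11.3730; exercise value = 14.2000 > continuation, so V_dd = 14.2000 (exercise)
Node u (S = 39): continuation = e^(−0.12)·[0.7536·0.0000 + 0.2464·2.3955] = 0.5236; exercise value = 0.0000 ≤ continuation, so V_u = 0.5236
Node d (S = 18): continuation = e^(−0.12)·[0.7536·2.3955 + 0.2464·14.2000] = 4.7047; exercise value = 7.0000 > continuation, so V_d = 7.0000 (exercise)
Node 0 (S = 30): continuation = e^(−0.12)·[0.7536·0.5236 + 0.2464·7.0000] = 1.8799; exercise value = 0.0000 ≤ continuation, so V_0 = 1.8799

€1.88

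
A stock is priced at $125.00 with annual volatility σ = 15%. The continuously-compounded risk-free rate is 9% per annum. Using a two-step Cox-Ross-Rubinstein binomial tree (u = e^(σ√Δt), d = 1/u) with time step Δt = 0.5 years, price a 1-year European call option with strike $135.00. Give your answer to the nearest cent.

CRR parameters: u = e^(σ√Δt) = e^(0.15·√0.5) = 1.1119, d = 1/u = 0.8994
Per-period rate: rΔt = 0.09·0.5 = 0.045, so R = e^0.045 = 1.0460
Risk-neutral probability p = (e^0.045 − 0.8994)/(1.1119 − 0.8994) = 0.1467/0.2125 = 0.6901
Terminal stock prices: S_uu = 154.5, S_ud = 125, S_dd = 101.1
Terminal payoffs (S − K): max(19.54, 0) = 19.54, max(-10, 0) = 0, max(-33.89, 0) = 0
Node u (S = 139): V_u = e^(−0.045)·[0.6901·19.5389 + 0.3099·0.0000] = 12.8901
Node d (S = 112.4): V_d = e^(−0.045)·[0.6901·0.0000 + 0.3099·0.0000] = 0.0000
Node 0 (S = 125): V_0 = e^(−0.045)·[0.6901·12.8901 + 0.3099·0.0000] = 8.5038

$8.50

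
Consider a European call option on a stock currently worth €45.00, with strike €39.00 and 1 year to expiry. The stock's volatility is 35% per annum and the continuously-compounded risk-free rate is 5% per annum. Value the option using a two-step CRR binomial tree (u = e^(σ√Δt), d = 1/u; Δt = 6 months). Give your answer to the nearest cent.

CRR parameters: u = e^(σ√Δt) = e^(0.35·√0.5) = 1.2808, d = 1/u = 0.7808
Per-period rate: rΔt = 0.05·0.5 = 0.025, so R = e^0.025 = 1.0253
Risk-neutral probability p = (e^0.025 − 0.7808)/(1.2808 − 0.7808) = 0.2446/0.5000 = 0.4891
Terminal stock prices: S_uu = 73.82, S_ud = 45, S_dd = 27.43
Terminal payoffs (S − K): max(34.82, 0) = 34.82, max(6, 0) = 6, max(-11.57, 0) = 0
Node u (S = 57.64): V_u = e^(−0.025)·[0.4891·34.8206 + 0.5109·6.0000] = 19.5991
Node d (S = 35.13): V_d = e^(−0.025)·[0.4891·6.0000 + 0.5109·0.0000] = 2.8620
Node 0 (S = 45): V_0 = e^(−0.025)·[0.4891·19.5991 + 0.5109·2.8620] = 10.7748

€10.77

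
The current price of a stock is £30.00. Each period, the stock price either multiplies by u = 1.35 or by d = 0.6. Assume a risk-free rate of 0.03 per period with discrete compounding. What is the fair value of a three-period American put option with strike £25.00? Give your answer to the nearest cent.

Risk-neutral probability p = (1 + 0.03 − 0.6)/(1.35 − 0.6) = 0.4300/0.7500 = 0.5733
Terminal stock prices: S_uuu = 73.81, S_uud = 32.8, S_udd = 14.58, S_ddd = 6.48
Terminal payoffs (K − S): max(-48.81, 0) = 0, max(-7.805, 0) = 0, max(10.42, 0) = 10.42, max(18.52, 0) = 18.52
Node uu (S = 54.68): continuation = 1/1.03·[0.5733·0.0000 + 0.4267·0.0000] = 0.0000; exercise value = 0.0000 ≤ continuation, so V_uu = 0.0000
Node ud (S = 24.3): continuation = 1/1.03·[0.5733·0.0000 + 0.4267·10.4200] = 4.3164; exercise value = 0.7000 ≤ continuation, so V_ud = 4.3164
Node dd (S = 10.8): continuation = 1/1.03·[0.5733·10.4200 + 0.4267·18.5200] = 13.4718; exercise value = 14.2000 > continuation, so V_dd = 14.2000 (exercise)
Node u (S = 40.5): continuation = 1/1.03·[0.5733·0.0000 + 0.4267·4.3164] = 1.7880; exercise value = 0.0000 ≤ continuation, so V_u = 1.7880
Node d (S = 18): continuation = 1/1.03·[0.5733·4.3164 + 0.4267·14.2000] = 8.2848; exercise value = 7.0000 ≤ continuation, so V_d = 8.2848
Node 0 (S = 30): continuation = 1/1.03·[0.5733·1.7880 + 0.4267·8.2848] = 4.4272; exercise value = 0.0000 ≤ continuation, so V_0 = 4.4272

£4.43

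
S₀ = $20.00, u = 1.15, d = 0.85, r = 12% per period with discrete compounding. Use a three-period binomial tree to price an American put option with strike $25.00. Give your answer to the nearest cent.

Risk-neutral probability p = (1 + 0.12 − 0.85)/(1.15 − 0.85) = 0.2700/0.3000 = 0.9000
Terminal stock prices: S_uuu = 30.42, S_uud = 22.48, S_udd = 16.62, S_ddd = 12.28
Terminal payoffs (K − S): max(-5.417, 0) = 0, max(2.518, 0) = 2.518, max(8.383, 0) = 8.383, max(12.72, 0) = 12.72
Node uu (S = 26.45): continuation = 1/1.12·[0.9000·0.0000 + 0.1000·2.5175] = 0.2248; exercise value = 0.0000 ≤ continuation, so V_uu = 0.2248
Node ud (S = 19.55): continuation = 1/1.12·[0.9000·2.5175 + 0.1000·8.3825] = 2.7714; exercise value = 5.4500 > continuation, so V_ud = 5.4500 (exercise)
Node dd (S = 14.45): continuation = 1/1.12·[0.9000·8.3825 + 0.1000·12.7175] = 7.8714; exercise value = 10.5500 > continuation, so V_dd = 10.5500 (exercise)
Node u (S = 23): continuation = 1/1.12·[0.9000·0.2248 + 0.1000·5.4500] = 0.6672; exercise value = 2.0000 > continuation, so V_u = 2.0000 (exercise)
Node d (S = 17): continuation = 1/1.12·[0.9000·5.4500 + 0.1000·10.5500] = 5.3214; exercise value = 8.0000 > continuation, so V_d = 8.0000 (exercise)
Node 0 (S = 20): continuation = 1/1.12·[0.9000·2.0000 + 0.1000·8.0000] = 2.3214; exercise value = 5.0000 > continuation, so V_0 = 5.0000 (exercise)

$5.00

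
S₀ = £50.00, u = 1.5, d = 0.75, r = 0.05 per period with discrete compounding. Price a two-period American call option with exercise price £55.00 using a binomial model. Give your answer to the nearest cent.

Risk-neutral probability p = (1 + 0.05 − 0.75)/(1.5 − 0.75) = 0.3000/0.7500 = 0.4000
Terminal stock prices: S_uu = 112.5, S_ud = 56.25, S_dd = 28.12
Terminal payoffs (S − K): max(57.5, 0) = 57.5, max(1.25, 0) = 1.25, max(-26.88, 0) = 0
Node u (S = 75): continuation = 1/1.05·[0.4000·57.5000 + 0.6000·1.2500] = 22.6190; exercise value = 20.0000 ≤ continuation, so V_u = 22.6190
Node d (S = 37.5): continuation = 1/1.05·[0.4000·1.2500 + 0.6000·0.0000] = 0.4762; exercise value = 0.0000 ≤ continuation, so V_d = 0.4762
Node 0 (S = 50): continuation = 1/1.05·[0.4000·22.6190 + 0.6000·0.4762] = 8.8889; exercise value = 0.0000 ≤ continuation, so V_0 = 8.8889

£8.89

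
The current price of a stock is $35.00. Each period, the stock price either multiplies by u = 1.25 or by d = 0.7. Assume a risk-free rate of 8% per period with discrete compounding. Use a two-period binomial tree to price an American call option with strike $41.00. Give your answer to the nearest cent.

Risk-neutral probability p = (1 + 0.08 − 0.7)/(1.25 − 0.7) = 0.3800/0.5500 = 0.6909
Terminal stock prices: S_uu = 54.69, S_ud = 30.62, S_dd = 17.15
Terminal payoffs (S − K): max(13.69, 0) = 13.69, max(-10.38, 0) = 0, max(-23.85, 0) = 0
Node u (S = 43.75): continuation = 1/1.08·[0.6909·13.6875 + 0.3091·0.0000] = 8.7563; exercise value = 2.7500 ≤ continuation, so V_u = 8.7563
Node d (S = 24.5): continuation = 1/1.08·[0.6909·0.0000 + 0.3091·0.0000] = 0.0000; exercise value = 0.0000 ≤ continuation, so V_d = 0.0000
Node 0 (S = 35): continuation = 1/1.08·[0.6909·8.7563 + 0.3091·0.0000] = 5.6017; exercise value = 0.0000 ≤ continuation, so V_0 = 5.6017

$5.60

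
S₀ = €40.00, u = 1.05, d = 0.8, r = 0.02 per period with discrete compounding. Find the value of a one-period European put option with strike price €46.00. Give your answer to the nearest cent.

€5.10

Risk-neutral probability p = (1 + 0.02 − 0.8)/(1.05 − 0.8) = 0.2200/0.2500 = 0.8800
Terminal stock prices: S_u = 42, S_d = 32
Terminal payoffs (K − S): max(4, 0) = 4, max(14, 0) = 14
Node 0 (S = 40): V_0 = 1/1.02·[0.8800·4.0000 + 0.1200·14.0000] = 5.0980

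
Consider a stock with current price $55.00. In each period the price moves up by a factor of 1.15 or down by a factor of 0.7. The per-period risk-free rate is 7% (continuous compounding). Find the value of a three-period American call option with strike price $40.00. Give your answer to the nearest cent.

Risk-neutral probability p = (e^0.07 − 0.7)/(1.15 − 0.7) = 0.3725/0.4500 = 0.8278
Terminal stock prices: S_uuu = 83.65, S_uud = 50.92, S_udd = 30.99, S_ddd = 18.86
Terminal payoffs (S − K): max(43.65, 0) = 43.65, max(10.92, 0) = 10.92, max(-9.008, 0) = 0, max(-21.14, 0) = 0
Node uu (S = 72.74): continuation = e^(−0.07)·[0.8278·43.6481 + 0.1722·10.9162] = 35.4417; exercise value = 32.7375 ≤ continuation, so V_uu = 35.4417
Node ud (S = 44.27): continuation = e^(−0.07)·[0.8278·10.9162 + 0.1722·0.0000] = 8.4255; exercise value = 4.2750 ≤ continuation, so V_ud = 8.4255
Node dd (S = 26.95): continuation = e^(−0.07)·[0.8278·0.0000 + 0.1722·0.0000] = 0.0000; exercise value = 0.0000 ≤ continuation, so V_dd = 0.0000
Node u (S = 63.25): continuation = e^(−0.07)·[0.8278·35.4417 + 0.1722·8.4255] = 28.7079; exercise value = 23.2500 ≤ continuation, so V_u = 28.7079
Node d (S = 38.5): continuation = e^(−0.07)·[0.8278·8.4255 + 0.1722·0.0000] = 6.5031; exercise value = 0.0000 ≤ continuation, so V_d = 6.5031
Node 0 (S = 55): continuation = e^(−0.07)·[0.8278·28.7079 + 0.1722·6.5031] = 23.2018; exercise value = 15.0000 ≤ continuation, so V_0 = 23.2018

$23.20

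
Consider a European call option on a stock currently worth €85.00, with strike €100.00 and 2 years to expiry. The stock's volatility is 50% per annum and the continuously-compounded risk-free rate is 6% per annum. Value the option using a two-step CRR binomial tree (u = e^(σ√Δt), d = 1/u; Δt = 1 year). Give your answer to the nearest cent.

CRR parameters: u = e^(σ√Δt) = e^(0.5·√1) = 1.6487, d = 1/u = 0.6065
Per-period rate: rΔt = 0.06·1 = 0.06, so R = e^0.06 = 1.0618
Risk-neutral probability p = (e^0.06 − 0.6065)/(1.6487 − 0.6065) = 0.4553/1.0422 = 0.4369
Terminal stock prices: S_uu = 231.1, S_ud = 85, S_dd = 31.27
Terminal payoffs (S − K): max(131.1, 0) = 131.1, max(-15, 0) = 0, max(-68.73, 0) = 0
Node u (S = 140.1): V_u = e^(−0.06)·[0.4369·131.0540 + 0.5631·0.0000] = 53.9198
Node d (S = 51.56): V_d = e^(−0.06)·[0.4369·0.0000 + 0.5631·0.0000] = 0.0000
Node 0 (S = 85): V_0 = e^(−0.06)·[0.4369·53.9198 + 0.5631·0.0000] = 22.1844

€22.18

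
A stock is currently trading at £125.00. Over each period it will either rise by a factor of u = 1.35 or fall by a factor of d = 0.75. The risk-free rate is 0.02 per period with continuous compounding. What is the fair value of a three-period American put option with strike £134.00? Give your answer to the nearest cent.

Risk-neutral probability p = (e^0.02 − 0.75)/(1.35 − 0.75) = 0.2702/0.6000 = 0.4503
Terminal stock prices: S_uuu = 307.5, S_uud = 170.9, S_udd = 94.92, S_ddd = 52.73
Terminal payoffs (K − S): max(-173.5, 0) = 0, max(-36.86, 0) = 0, max(39.08, 0) = 39.08, max(81.27, 0) = 81.27
Node uu (S = 227.8): continuation = e^(−0.02)·[0.4503·0.0000 + 0.5497·0.0000] = 0.0000; exercise value = 0.0000 ≤ continuation, so V_uu = 0.0000
Node ud (S = 126.6): continuation = e^(−0.02)·[0.4503·0.0000 + 0.5497·39.0781] = 21.0545; exercise value = 7.4375 ≤ continuation, so V_ud = 21.0545
Node dd (S = 70.31): continuation = e^(−0.02)·[0.4503·39.0781 + 0.5497·81.2656] = 61.0341; exercise value = 63.6875 > continuation, so V_dd = 63.6875 (exercise)
Node u (S = 168.8): continuation = e^(−0.02)·[0.4503·0.0000 + 0.5497·21.0545] = 11.3438; exercise value = 0.0000 ≤ continuation, so V_u = 11.3438
Node d (S = 93.75): continuation = e^(−0.02)·[0.4503·21.0545 + 0.5497·63.6875] = 43.6074; exercise value = 40.2500 ≤ continuation, so V_d = 43.6074
Node 0 (S = 125): continuation = e^(−0.02)·[0.4503·11.3438 + 0.5497·43.6074] = 28.5022; exercise value = 9.0000 ≤ continuation, so V_0 = 28.5022

£28.50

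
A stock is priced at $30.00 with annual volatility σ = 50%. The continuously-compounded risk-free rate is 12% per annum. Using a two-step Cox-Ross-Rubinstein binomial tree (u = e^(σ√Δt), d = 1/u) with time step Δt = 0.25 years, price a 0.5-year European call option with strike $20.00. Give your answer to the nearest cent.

CRR parameters: u = e^(σ√Δt) = e^(0.5·√0.25) = 1.2840, d = 1/u = 0.7788
Per-period rate: rΔt = 0.12·0.25 = 0.03, so R = e^0.03 = 1.0305
Risk-neutral probability p = (e^0.03 − 0.7788)/(1.2840 − 0.7788) = 0.2517/0.5052 = 0.4981
Terminal stock prices: S_uu = 49.46, S_ud = 30, S_dd = 18.2
Terminal payoffs (S − K): max(29.46, 0) = 29.46, max(10, 0) = 10, max(-1.804, 0) = 0
Node u (S = 38.52): V_u = e^(−0.03)·[0.4981·29.4616 + 0.5019·10.0000] = 19.1119
Node d (S = 23.36): V_d = e^(−0.03)·[0.4981·10.0000 + 0.5019·0.0000] = 4.8338
Node 0 (S = 30): V_0 = e^(−0.03)·[0.4981·19.1119 + 0.5019·4.8338] = 11.5927

$11.59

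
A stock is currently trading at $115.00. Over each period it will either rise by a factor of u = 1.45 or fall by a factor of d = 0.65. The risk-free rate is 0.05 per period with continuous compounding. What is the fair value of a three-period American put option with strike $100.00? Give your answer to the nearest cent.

Risk-neutral probability p = (e^0.05 − 0.65)/(1.45 − 0.65) = 0.4013/0.8000 = 0.5016
Terminal stock prices: S_uuu = 350.6, S_uud = 157.2, S_udd = 70.45, S_ddd = 31.58
Terminal payoffs (K − S): max(-250.6, 0) = 0, max(-57.16, 0) = 0, max(29.55, 0) = 29.55, max(68.42, 0) = 68.42
Node uu (S = 241.8): continuation = e^(−0.05)·[0.5016·0.0000 + 0.4984·0.0000] = 0.0000; exercise value = 0.0000 ≤ continuation, so V_uu = 0.0000
Node ud (S = 108.4): continuation = e^(−0.05)·[0.5016·0.0000 + 0.4984·29.5481] = 14.0089; exercise value = 0.0000 ≤ continuation, so V_ud = 14.0089
Node dd (S = 48.59): continuation = e^(−0.05)·[0.5016·29.5481 + 0.4984·68.4181] = 46.5354; exercise value = 51.4125 > continuation, so V_dd = 51.4125 (exercise)
Node u (S = 166.8): continuation = e^(−0.05)·[0.5016·0.0000 + 0.4984·14.0089] = 6.6416; exercise value = 0.0000 ≤ continuation, so V_u = 6.6416
Node d (S = 74.75): continuation = e^(−0.05)·[0.5016·14.0089 + 0.4984·51.4125] = 31.0588; exercise value = 25.2500 ≤ continuation, so V_d = 31.0588
Node 0 (S = 115): continuation = e^(−0.05)·[0.5016·6.6416 + 0.4984·31.0588] = 17.8940; exercise value = 0.0000 ≤ continuation, so V_0 = 17.8940

$17.89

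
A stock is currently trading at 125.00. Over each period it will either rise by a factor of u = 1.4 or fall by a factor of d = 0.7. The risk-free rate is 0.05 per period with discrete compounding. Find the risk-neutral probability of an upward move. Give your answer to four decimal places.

p = 0.5000

Risk-neutral probability p = (1 + 0.05 − 0.7)/(1.4 − 0.7) = 0.3500/0.7000 = 0.5000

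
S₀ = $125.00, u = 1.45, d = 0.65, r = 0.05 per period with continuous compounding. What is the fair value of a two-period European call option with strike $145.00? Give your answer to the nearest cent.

$26.82

Risk-neutral probability p = (e^0.05 − 0.65)/(1.45 − 0.65) = 0.4013/0.8000 = 0.5016
Terminal stock prices: S_uu = 262.8, S_ud = 117.8, S_dd = 52.81
Terminal payoffs (S − K): max(117.8, 0) = 117.8, max(-27.19, 0) = 0, max(-92.19, 0) = 0
Node u (S = 181.2): V_u = e^(−0.05)·[0.5016·117.8125 + 0.4984·0.0000] = 56.2114
Node d (S = 81.25): V_d = e^(−0.05)·[0.5016·0.0000 + 0.4984·0.0000] = 0.0000
Node 0 (S = 125): V_0 = e^(−0.05)·[0.5016·56.2114 + 0.4984·0.0000] = 26.8199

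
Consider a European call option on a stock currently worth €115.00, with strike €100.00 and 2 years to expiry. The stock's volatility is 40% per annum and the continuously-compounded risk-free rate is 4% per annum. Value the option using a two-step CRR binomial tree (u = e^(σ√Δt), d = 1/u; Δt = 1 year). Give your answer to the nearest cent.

CRR parameters: u = e^(σ√Δt) = e^(0.4·√1) = 1.4918, d = 1/u = 0.6703
Per-period rate: rΔt = 0.04·1 = 0.04, so R = e^0.04 = 1.0408
Risk-neutral probability p = (e^0.04 − 0.6703)/(1.4918 − 0.6703) = 0.3705/0.8215 = 0.4510
Terminal stock prices: S_uu = 255.9, S_ud = 115, S_dd = 51.67
Terminal payoffs (S − K): max(155.9, 0) = 155.9, max(15, 0) = 15, max(-48.33, 0) = 0
Node u (S = 171.6): V_u = e^(−0.04)·[0.4510·155.9372 + 0.5490·15.0000] = 75.4809
Node d (S = 77.09): V_d = e^(−0.04)·[0.4510·15.0000 + 0.5490·0.0000] = 6.4996
Node 0 (S = 115): V_0 = e^(−0.04)·[0.4510·75.4809 + 0.5490·6.4996] = 36.1348

€36.13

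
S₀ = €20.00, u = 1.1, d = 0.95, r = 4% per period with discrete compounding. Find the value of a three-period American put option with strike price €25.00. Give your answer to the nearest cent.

€5.00

Risk-neutral probability p = (1 + 0.04 − 0.95)/(1.1 − 0.95) = 0.0900/0.1500 = 0.6000
Terminal stock prices: S_uuu = 26.62, S_uud = 22.99, S_udd = 19.86, S_ddd = 17.15
Terminal payoffs (K − S): max(-1.62, 0) = 0, max(2.01, 0) = 2.01, max(5.145, 0) = 5.145, max(7.853, 0) = 7.853
Node uu (S = 24.2): continuation = 1/1.04·[0.6000·0.0000 + 0.4000·2.0100] = 0.7731; exercise value = 0.8000 > continuation, so V_uu = 0.8000 (exercise)
Node ud (S = 20.9): continuation = 1/1.04·[0.6000·2.0100 + 0.4000·5.1450] = 3.1385; exercise value = 4.1000 > continuation, so V_ud = 4.1000 (exercise)
Node dd (S = 18.05): continuation = 1/1.04·[0.6000·5.1450 + 0.4000·7.8525] = 5.9885; exercise value = 6.9500 > continuation, so V_dd = 6.9500 (exercise)
Node u (S = 22): continuation = 1/1.04·[0.6000·0.8000 + 0.4000·4.1000] = 2.0385; exercise value = 3.0000 > continuation, so V_u = 3.0000 (exercise)
Node d (S = 19): continuation = 1/1.04·[0.6000·4.1000 + 0.4000·6.9500] = 5.0385; exercise value = 6.0000 > continuation, so V_d = 6.0000 (exercise)
Node 0 (S = 20): continuation = 1/1.04·[0.6000·3.0000 + 0.4000·6.0000] = 4.0385; exercise value = 5.0000 > continuation, so V_0 = 5.0000 (exercise)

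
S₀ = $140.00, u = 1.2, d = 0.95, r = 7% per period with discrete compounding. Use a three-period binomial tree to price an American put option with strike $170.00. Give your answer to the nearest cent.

Risk-neutral probability p = (1 + 0.07 − 0.95)/(1.2 − 0.95) = 0.1200/0.2500 = 0.4800
Terminal stock prices: S_uuu = 241.9, S_uud = 191.5, S_udd = 151.6, S_ddd = 120
Terminal payoffs (K − S): max(-71.92, 0) = 0, max(-21.52, 0) = 0, max(18.38, 0) = 18.38, max(49.97, 0) = 49.97
Node uu (S = 201.6): continuation = 1/1.07·[0.4800·0.0000 + 0.5200·0.0000] = 0.0000; exercise value = 0.0000 ≤ continuation, so V_uu = 0.0000
Node ud (S = 159.6): continuation = 1/1.07·[0.4800·0.0000 + 0.5200·18.3800] = 8.9323; exercise value = 10.4000 > continuation, so V_ud = 10.4000 (exercise)
Node dd (S = 126.3): continuation = 1/1.07·[0.4800·18.3800 + 0.5200·49.9675] = 32.5285; exercise value = 43.6500 > continuation, so V_dd = 43.6500 (exercise)
Node u (S = 168): continuation = 1/1.07·[0.4800·0.0000 + 0.5200·10.4000] = 5.0542; exercise value = 2.0000 ≤ continuation, so V_u = 5.0542
Node d (S = 133): continuation = 1/1.07·[0.4800·10.4000 + 0.5200·43.6500] = 25.8785; exercise value = 37.0000 > continuation, so V_d = 37.0000 (exercise)
Node 0 (S = 140): continuation = 1/1.07·[0.4800·5.0542 + 0.5200·37.0000] = 20.2486; exercise value = 30.0000 > continuation, so V_0 = 30.0000 (exercise)

$30.00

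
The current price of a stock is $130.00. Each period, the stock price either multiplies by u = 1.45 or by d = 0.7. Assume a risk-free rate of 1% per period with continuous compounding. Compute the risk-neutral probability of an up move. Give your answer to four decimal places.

p = 0.4134

Risk-neutral probability p = (e^0.01 − 0.7)/(1.45 − 0.7) = 0.3101/0.7500 = 0.4134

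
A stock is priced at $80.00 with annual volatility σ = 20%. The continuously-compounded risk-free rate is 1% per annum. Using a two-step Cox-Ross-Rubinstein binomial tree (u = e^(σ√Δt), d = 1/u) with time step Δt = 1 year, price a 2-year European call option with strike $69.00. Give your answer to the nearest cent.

CRR parameters: u = e^(σ√Δt) = e^(0.2·√1) = 1.2214, d = 1/u = 0.8187
Per-period rate: rΔt = 0.01·1 = 0.01, so R = e^0.01 = 1.0101
Risk-neutral probability p = (e^0.01 − 0.8187)/(1.2214 − 0.8187) = 0.1913/0.4027 = 0.4751
Terminal stock prices: S_uu = 119.3, S_ud = 80, S_dd = 53.63
Terminal payoffs (S − K): max(50.35, 0) = 50.35, max(11, 0) = 11, max(-15.37, 0) = 0
Node u (S = 97.71): V_u = e^(−0.01)·[0.4751·50.3460 + 0.5249·11.0000] = 29.3988
Node d (S = 65.5): V_d = e^(−0.01)·[0.4751·11.0000 + 0.5249·0.0000] = 5.1744
Node 0 (S = 80): V_0 = e^(−0.01)·[0.4751·29.3988 + 0.5249·5.1744] = 16.5180

$16.52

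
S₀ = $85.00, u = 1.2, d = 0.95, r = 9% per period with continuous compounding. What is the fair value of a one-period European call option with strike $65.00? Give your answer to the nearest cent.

$25.59

Risk-neutral probability p = (e^0.09 − 0.95)/(1.2 − 0.95) = 0.1442/0.2500 = 0.5767
Terminal stock prices: S_u = 102, S_d = 80.75
Terminal payoffs (S − K): max(37, 0) = 37, max(15.75, 0) = 15.75
Node 0 (S = 85): V_0 = e^(−0.09)·[0.5767·37.0000 + 0.4233·15.7500] = 25.5945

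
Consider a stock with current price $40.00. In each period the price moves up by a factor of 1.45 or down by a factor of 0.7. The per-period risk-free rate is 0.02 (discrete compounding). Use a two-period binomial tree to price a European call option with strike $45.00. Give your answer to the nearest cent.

Risk-neutral probability p = (1 + 0.02 − 0.7)/(1.45 − 0.7) = 0.3200/0.7500 = 0.4267
Terminal stock prices: S_uu = 84.1, S_ud = 40.6, S_dd = 19.6
Terminal payoffs (S − K): max(39.1, 0) = 39.1, max(-4.4, 0) = 0, max(-25.4, 0) = 0
Node u (S = 58): V_u = 1/1.02·[0.4267·39.1000 + 0.5733·0.0000] = 16.3556
Node d (S = 28): V_d = 1/1.02·[0.4267·0.0000 + 0.5733·0.0000] = 0.0000
Node 0 (S = 40): V_0 = 1/1.02·[0.4267·16.3556 + 0.5733·0.0000] = 6.8415

$6.84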